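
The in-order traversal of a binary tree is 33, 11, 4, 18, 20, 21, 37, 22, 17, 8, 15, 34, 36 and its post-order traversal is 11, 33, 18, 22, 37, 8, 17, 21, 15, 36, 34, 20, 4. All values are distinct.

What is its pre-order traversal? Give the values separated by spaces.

The last element of post-order is the root; it splits in-order into left and right subtrees.
Root 4: left subtree has 2 nodes {33, 11}, right has 10 {18, 20, 21, 37, 22, 17, 8, 15, 34, 36}.
  Root 33: left subtree has 0 nodes { }, right has 1 {11}.
  Root 20: left subtree has 1 node {18}, right has 8 {21, 37, 22, 17, 8, 15, 34, 36}.
    Root 34: left subtree has 6 nodes {21, 37, 22, 17, 8, 15}, right has 1 {36}.
      Root 15: left subtree has 5 nodes {21, 37, 22, 17, 8}, right has 0 { }.
        Root 21: left subtree has 0 nodes { }, right has 4 {37, 22, 17, 8}.
          Root 17: left subtree has 2 nodes {37, 22}, right has 1 {8}.
            Root 37: left subtree has 0 nodes { }, right has 1 {22}.

4 33 11 20 18 34 15 21 17 37 22 8 36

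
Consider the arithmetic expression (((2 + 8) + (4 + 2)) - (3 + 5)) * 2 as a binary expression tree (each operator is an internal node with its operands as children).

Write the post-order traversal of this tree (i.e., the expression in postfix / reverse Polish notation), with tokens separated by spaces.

Post-order on an expression tree gives postfix notation: for each operator, emit left operand, right operand, then the operator.

2 8 + 4 2 + + 3 5 + - 2 *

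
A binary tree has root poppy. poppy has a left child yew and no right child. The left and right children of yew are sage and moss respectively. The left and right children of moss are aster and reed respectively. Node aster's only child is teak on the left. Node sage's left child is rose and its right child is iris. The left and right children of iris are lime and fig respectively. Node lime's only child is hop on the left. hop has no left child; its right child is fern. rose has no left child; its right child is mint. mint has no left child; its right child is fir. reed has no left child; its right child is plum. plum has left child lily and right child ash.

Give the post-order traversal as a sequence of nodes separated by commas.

fir, mint, rose, fern, hop, lime, fig, iris, sage, teak, aster, lily, ash, plum, reed, moss, yew, poppy

Post-order visits the left subtree, then the right subtree, then the node.
At poppy: go left to yew.
  At yew: go left to sage.
    At sage: go left to rose.
      At rose: no left child.
      At rose: go right to mint.
        At mint: no left child.
        At mint: go right to fir.
          fir is a leaf — visit fir.
        Visit mint.
      Visit rose.
    At sage: go right to iris.
      At iris: go left to lime.
        At lime: go left to hop.
          At hop: no left child.
          At hop: go right to fern.
            fern is a leaf — visit fern.
          Visit hop.
        At lime: no right child.
        Visit lime.
      At iris: go right to fig.
        fig is a leaf — visit fig.
      Visit iris.
    Visit sage.
  At yew: go right to moss.
    At moss: go left to aster.
      At aster: go left to teak.
        teak is a leaf — visit teak.
      At aster: no right child.
      Visit aster.
    At moss: go right to reed.
      At reed: no left child.
      At reed: go right to plum.
        At plum: go left to lily.
          lily is a leaf — visit lily.
        At plum: go right to ash.
          ash is a leaf — visit ash.
        Visit plum.
      Visit reed.
    Visit moss.
  Visit yew.
At poppy: no right child.
Visit poppy.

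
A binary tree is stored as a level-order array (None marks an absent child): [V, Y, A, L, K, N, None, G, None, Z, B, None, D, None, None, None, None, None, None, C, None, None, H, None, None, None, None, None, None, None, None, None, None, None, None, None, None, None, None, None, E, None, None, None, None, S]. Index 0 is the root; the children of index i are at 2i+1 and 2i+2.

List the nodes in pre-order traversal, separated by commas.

V, Y, L, G, K, Z, C, E, B, H, S, A, N, D

Pre-order visits the node, then its left subtree, then its right subtree.
Visit V.
At V: go left to Y.
  Visit Y.
  At Y: go left to L.
    Visit L.
    At L: go left to G.
      G is a leaf — visit G.
    At L: no right child.
  At Y: go right to K.
    Visit K.
    At K: go left to Z.
      Visit Z.
      At Z: go left to C.
        Visit C.
        At C: no left child.
        At C: go right to E.
          E is a leaf — visit E.
      At Z: no right child.
    At K: go right to B.
      Visit B.
      At B: no left child.
      At B: go right to H.
        Visit H.
        At H: go left to S.
          S is a leaf — visit S.
        At H: no right child.
At V: go right to A.
  Visit A.
  At A: go left to N.
    Visit N.
    At N: no left child.
    At N: go right to D.
      D is a leaf — visit D.
  At A: no right child.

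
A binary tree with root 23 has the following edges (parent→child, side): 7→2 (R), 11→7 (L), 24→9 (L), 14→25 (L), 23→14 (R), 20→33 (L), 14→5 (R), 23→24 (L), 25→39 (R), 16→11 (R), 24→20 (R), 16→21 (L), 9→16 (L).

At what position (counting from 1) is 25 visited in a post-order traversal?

Post-order visits the left subtree, then the right subtree, then the node.
At 23: go left to 24.
  At 24: go left to 9.
    At 9: go left to 16.
      At 16: go left to 21.
        21 is a leaf — visit 21.
      At 16: go right to 11.
        At 11: go left to 7.
          At 7: no left child.
          At 7: go right to 2.
            2 is a leaf — visit 2.
          Visit 7.
        At 11: no right child.
        Visit 11.
      Visit 16.
    At 9: no right child.
    Visit 9.
  At 24: go right to 20.
    At 20: go left to 33.
      33 is a leaf — visit 33.
    At 20: no right child.
    Visit 20.
  Visit 24.
At 23: go right to 14.
  At 14: go left to 25.
    At 25: no left child.
    At 25: go right to 39.
      39 is a leaf — visit 39.
    Visit 25.
  At 14: go right to 5.
    5 is a leaf — visit 5.
  Visit 14.
Visit 23.
Full post-order sequence: 21, 2, 7, 11, 16, 9, 33, 20, 24, 39, 25, 5, 14, 23.

11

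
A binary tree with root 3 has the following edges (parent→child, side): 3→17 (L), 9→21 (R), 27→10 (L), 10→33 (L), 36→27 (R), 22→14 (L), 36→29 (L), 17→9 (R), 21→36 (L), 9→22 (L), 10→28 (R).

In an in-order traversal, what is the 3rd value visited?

22

In-order visits the left subtree, then the node, then the right subtree.
At 3: go left to 17.
  At 17: no left child.
  Visit 17.
  At 17: go right to 9.
    At 9: go left to 22.
      At 22: go left to 14.
        14 is a leaf — visit 14.
      Visit 22.
      At 22: no right child.
    Visit 9.
    At 9: go right to 21.
      At 21: go left to 36.
        At 36: go left to 29.
          29 is a leaf — visit 29.
        Visit 36.
        At 36: go right to 27.
          At 27: go left to 10.
            At 10: go left to 33.
              33 is a leaf — visit 33.
            Visit 10.
            At 10: go right to 28.
              28 is a leaf — visit 28.
          Visit 27.
          At 27: no right child.
      Visit 21.
      At 21: no right child.
Visit 3.
At 3: no right child.
Full in-order sequence: 17, 14, 22, 9, 29, 36, 33, 10, 28, 27, 21, 3.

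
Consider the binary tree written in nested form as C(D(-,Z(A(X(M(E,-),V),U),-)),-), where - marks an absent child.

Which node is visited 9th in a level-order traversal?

Level-order visits nodes level by level from the root, left to right within each level.
Level 0: C
Level 1: D
Level 2: Z
Level 3: A
Level 4: X, U
Level 5: M, V
Level 6: E
Full level-order sequence: C, D, Z, A, X, U, M, V, E.

E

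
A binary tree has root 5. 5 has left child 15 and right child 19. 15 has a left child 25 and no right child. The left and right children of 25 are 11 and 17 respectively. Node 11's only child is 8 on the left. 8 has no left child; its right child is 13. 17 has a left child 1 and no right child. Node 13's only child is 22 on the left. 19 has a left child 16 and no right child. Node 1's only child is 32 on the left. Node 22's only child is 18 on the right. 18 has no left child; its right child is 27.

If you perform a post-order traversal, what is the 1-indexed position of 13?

Post-order visits the left subtree, then the right subtree, then the node.
At 5: go left to 15.
  At 15: go left to 25.
    At 25: go left to 11.
      At 11: go left to 8.
        At 8: no left child.
        At 8: go right to 13.
          At 13: go left to 22.
            At 22: no left child.
            At 22: go right to 18.
              At 18: no left child.
              At 18: go right to 27.
                27 is a leaf — visit 27.
              Visit 18.
            Visit 22.
          At 13: no right child.
          Visit 13.
        Visit 8.
      At 11: no right child.
      Visit 11.
    At 25: go right to 17.
      At 17: go left to 1.
        At 1: go left to 32.
          32 is a leaf — visit 32.
        At 1: no right child.
        Visit 1.
      At 17: no right child.
      Visit 17.
    Visit 25.
  At 15: no right child.
  Visit 15.
At 5: go right to 19.
  At 19: go left to 16.
    16 is a leaf — visit 16.
  At 19: no right child.
  Visit 19.
Visit 5.
Full post-order sequence: 27, 18, 22, 13, 8, 11, 32, 1, 17, 25, 15, 16, 19, 5.

4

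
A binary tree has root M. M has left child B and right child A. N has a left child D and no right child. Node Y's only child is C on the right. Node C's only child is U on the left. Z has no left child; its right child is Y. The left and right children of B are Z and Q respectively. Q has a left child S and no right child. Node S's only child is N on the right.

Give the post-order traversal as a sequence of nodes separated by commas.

Post-order visits the left subtree, then the right subtree, then the node.
At M: go left to B.
  At B: go left to Z.
    At Z: no left child.
    At Z: go right to Y.
      At Y: no left child.
      At Y: go right to C.
        At C: go left to U.
          U is a leaf — visit U.
        At C: no right child.
        Visit C.
      Visit Y.
    Visit Z.
  At B: go right to Q.
    At Q: go left to S.
      At S: no left child.
      At S: go right to N.
        At N: go left to D.
          D is a leaf — visit D.
        At N: no right child.
        Visit N.
      Visit S.
    At Q: no right child.
    Visit Q.
  Visit B.
At M: go right to A.
  A is a leaf — visit A.
Visit M.

U, C, Y, Z, D, N, S, Q, B, A, M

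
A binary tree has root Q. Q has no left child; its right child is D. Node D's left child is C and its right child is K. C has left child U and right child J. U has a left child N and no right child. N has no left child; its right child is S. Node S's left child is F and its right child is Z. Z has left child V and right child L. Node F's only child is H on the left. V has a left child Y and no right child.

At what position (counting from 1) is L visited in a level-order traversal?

13

Level-order visits nodes level by level from the root, left to right within each level.
Level 0: Q
Level 1: D
Level 2: C, K
Level 3: U, J
Level 4: N
Level 5: S
Level 6: F, Z
Level 7: H, V, L
Level 8: Y
Full level-order sequence: Q, D, C, K, U, J, N, S, F, Z, H, V, L, Y.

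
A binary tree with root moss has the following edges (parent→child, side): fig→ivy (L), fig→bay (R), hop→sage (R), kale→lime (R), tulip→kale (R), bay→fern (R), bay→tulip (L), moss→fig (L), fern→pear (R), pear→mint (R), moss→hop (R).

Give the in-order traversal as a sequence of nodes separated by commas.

In-order visits the left subtree, then the node, then the right subtree.
At moss: go left to fig.
  At fig: go left to ivy.
    ivy is a leaf — visit ivy.
  Visit fig.
  At fig: go right to bay.
    At bay: go left to tulip.
      At tulip: no left child.
      Visit tulip.
      At tulip: go right to kale.
        At kale: no left child.
        Visit kale.
        At kale: go right to lime.
          lime is a leaf — visit lime.
    Visit bay.
    At bay: go right to fern.
      At fern: no left child.
      Visit fern.
      At fern: go right to pear.
        At pear: no left child.
        Visit pear.
        At pear: go right to mint.
          mint is a leaf — visit mint.
Visit moss.
At moss: go right to hop.
  At hop: no left child.
  Visit hop.
  At hop: go right to sage.
    sage is a leaf — visit sage.

ivy, fig, tulip, kale, lime, bay, fern, pear, mint, moss, hop, sage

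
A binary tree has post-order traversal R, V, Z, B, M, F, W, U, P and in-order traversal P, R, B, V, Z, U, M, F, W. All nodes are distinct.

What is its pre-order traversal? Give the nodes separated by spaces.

The last element of post-order is the root; it splits in-order into left and right subtrees.
Root P: left subtree has 0 nodes { }, right has 8 {R, B, V, Z, U, M, F, W}.
  Root U: left subtree has 4 nodes {R, B, V, Z}, right has 3 {M, F, W}.
    Root B: left subtree has 1 node {R}, right has 2 {V, Z}.
      Root Z: left subtree has 1 node {V}, right has 0 { }.
    Root W: left subtree has 2 nodes {M, F}, right has 0 { }.
      Root F: left subtree has 1 node {M}, right has 0 { }.

P U B R Z V W F M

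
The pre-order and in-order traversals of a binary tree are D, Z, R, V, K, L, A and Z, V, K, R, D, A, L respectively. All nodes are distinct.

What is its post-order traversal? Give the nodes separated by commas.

The first element of pre-order is the root; it splits in-order into left and right subtrees.
Root D: left subtree has 4 nodes {Z, V, K, R}, right has 2 {A, L}.
  Root Z: left subtree has 0 nodes { }, right has 3 {V, K, R}.
    Root R: left subtree has 2 nodes {V, K}, right has 0 { }.
      Root V: left subtree has 0 nodes { }, right has 1 {K}.
  Root L: left subtree has 1 node {A}, right has 0 { }.

K, V, R, Z, A, L, D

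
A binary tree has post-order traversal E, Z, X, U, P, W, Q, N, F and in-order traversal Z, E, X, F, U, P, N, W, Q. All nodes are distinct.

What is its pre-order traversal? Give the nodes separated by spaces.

F X Z E N P U Q W

The last element of post-order is the root; it splits in-order into left and right subtrees.
Root F: left subtree has 3 nodes {Z, E, X}, right has 5 {U, P, N, W, Q}.
  Root X: left subtree has 2 nodes {Z, E}, right has 0 { }.
    Root Z: left subtree has 0 nodes { }, right has 1 {E}.
  Root N: left subtree has 2 nodes {U, P}, right has 2 {W, Q}.
    Root P: left subtree has 1 node {U}, right has 0 { }.
    Root Q: left subtree has 1 node {W}, right has 0 { }.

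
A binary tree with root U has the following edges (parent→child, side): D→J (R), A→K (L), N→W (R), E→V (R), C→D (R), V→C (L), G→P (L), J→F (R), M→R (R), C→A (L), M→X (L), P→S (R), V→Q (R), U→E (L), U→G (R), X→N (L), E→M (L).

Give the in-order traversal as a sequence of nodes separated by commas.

N, W, X, M, R, E, K, A, C, D, J, F, V, Q, U, P, S, G

In-order visits the left subtree, then the node, then the right subtree.
At U: go left to E.
  At E: go left to M.
    At M: go left to X.
      At X: go left to N.
        At N: no left child.
        Visit N.
        At N: go right to W.
          W is a leaf — visit W.
      Visit X.
      At X: no right child.
    Visit M.
    At M: go right to R.
      R is a leaf — visit R.
  Visit E.
  At E: go right to V.
    At V: go left to C.
      At C: go left to A.
        At A: go left to K.
          K is a leaf — visit K.
        Visit A.
        At A: no right child.
      Visit C.
      At C: go right to D.
        At D: no left child.
        Visit D.
        At D: go right to J.
          At J: no left child.
          Visit J.
          At J: go right to F.
            F is a leaf — visit F.
    Visit V.
    At V: go right to Q.
      Q is a leaf — visit Q.
Visit U.
At U: go right to G.
  At G: go left to P.
    At P: no left child.
    Visit P.
    At P: go right to S.
      S is a leaf — visit S.
  Visit G.
  At G: no right child.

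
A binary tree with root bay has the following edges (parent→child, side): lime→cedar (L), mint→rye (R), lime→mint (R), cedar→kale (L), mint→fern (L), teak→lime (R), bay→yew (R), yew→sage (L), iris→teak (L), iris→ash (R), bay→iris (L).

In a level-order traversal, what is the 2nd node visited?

iris

Level-order visits nodes level by level from the root, left to right within each level.
Level 0: bay
Level 1: iris, yew
Level 2: teak, ash, sage
Level 3: lime
Level 4: cedar, mint
Level 5: kale, fern, rye
Full level-order sequence: bay, iris, yew, teak, ash, sage, lime, cedar, mint, kale, fern, rye.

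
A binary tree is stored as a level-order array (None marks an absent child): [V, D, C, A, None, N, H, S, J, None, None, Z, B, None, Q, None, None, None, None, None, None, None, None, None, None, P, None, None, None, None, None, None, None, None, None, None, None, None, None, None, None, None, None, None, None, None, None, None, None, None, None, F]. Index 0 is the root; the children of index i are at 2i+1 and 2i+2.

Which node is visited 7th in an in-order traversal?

In-order visits the left subtree, then the node, then the right subtree.
At V: go left to D.
  At D: go left to A.
    At A: go left to S.
      S is a leaf — visit S.
    Visit A.
    At A: go right to J.
      J is a leaf — visit J.
  Visit D.
  At D: no right child.
Visit V.
At V: go right to C.
  At C: go left to N.
    At N: go left to Z.
      Z is a leaf — visit Z.
    Visit N.
    At N: go right to B.
      At B: go left to P.
        At P: go left to F.
          F is a leaf — visit F.
        Visit P.
        At P: no right child.
      Visit B.
      At B: no right child.
  Visit C.
  At C: go right to H.
    At H: no left child.
    Visit H.
    At H: go right to Q.
      Q is a leaf — visit Q.
Full in-order sequence: S, A, J, D, V, Z, N, F, P, B, C, H, Q.

N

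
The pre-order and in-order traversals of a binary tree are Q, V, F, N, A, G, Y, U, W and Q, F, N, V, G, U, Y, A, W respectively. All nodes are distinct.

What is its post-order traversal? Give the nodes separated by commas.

N, F, U, Y, G, W, A, V, Q

The first element of pre-order is the root; it splits in-order into left and right subtrees.
Root Q: left subtree has 0 nodes { }, right has 8 {F, N, V, G, U, Y, A, W}.
  Root V: left subtree has 2 nodes {F, N}, right has 5 {G, U, Y, A, W}.
    Root F: left subtree has 0 nodes { }, right has 1 {N}.
    Root A: left subtree has 3 nodes {G, U, Y}, right has 1 {W}.
      Root G: left subtree has 0 nodes { }, right has 2 {U, Y}.
        Root Y: left subtree has 1 node {U}, right has 0 { }.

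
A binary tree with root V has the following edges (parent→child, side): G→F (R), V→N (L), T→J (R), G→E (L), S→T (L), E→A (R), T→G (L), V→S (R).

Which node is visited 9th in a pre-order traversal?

Pre-order visits the node, then its left subtree, then its right subtree.
Visit V.
At V: go left to N.
  N is a leaf — visit N.
At V: go right to S.
  Visit S.
  At S: go left to T.
    Visit T.
    At T: go left to G.
      Visit G.
      At G: go left to E.
        Visit E.
        At E: no left child.
        At E: go right to A.
          A is a leaf — visit A.
      At G: go right to F.
        F is a leaf — visit F.
    At T: go right to J.
      J is a leaf — visit J.
  At S: no right child.
Full pre-order sequence: V, N, S, T, G, E, A, F, J.

J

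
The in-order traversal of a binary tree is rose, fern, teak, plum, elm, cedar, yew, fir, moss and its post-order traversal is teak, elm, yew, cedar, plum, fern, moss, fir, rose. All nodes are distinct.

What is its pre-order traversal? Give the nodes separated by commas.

The last element of post-order is the root; it splits in-order into left and right subtrees.
Root rose: left subtree has 0 nodes { }, right has 8 {fern, teak, plum, elm, cedar, yew, fir, moss}.
  Root fir: left subtree has 6 nodes {fern, teak, plum, elm, cedar, yew}, right has 1 {moss}.
    Root fern: left subtree has 0 nodes { }, right has 5 {teak, plum, elm, cedar, yew}.
      Root plum: left subtree has 1 node {teak}, right has 3 {elm, cedar, yew}.
        Root cedar: left subtree has 1 node {elm}, right has 1 {yew}.

rose, fir, fern, plum, teak, cedar, elm, yew, moss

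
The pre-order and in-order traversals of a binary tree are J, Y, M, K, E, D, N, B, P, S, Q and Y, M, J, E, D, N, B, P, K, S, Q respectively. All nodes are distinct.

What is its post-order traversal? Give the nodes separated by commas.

M, Y, P, B, N, D, E, Q, S, K, J

The first element of pre-order is the root; it splits in-order into left and right subtrees.
Root J: left subtree has 2 nodes {Y, M}, right has 8 {E, D, N, B, P, K, S, Q}.
  Root Y: left subtree has 0 nodes { }, right has 1 {M}.
  Root K: left subtree has 5 nodes {E, D, N, B, P}, right has 2 {S, Q}.
    Root E: left subtree has 0 nodes { }, right has 4 {D, N, B, P}.
      Root D: left subtree has 0 nodes { }, right has 3 {N, B, P}.
        Root N: left subtree has 0 nodes { }, right has 2 {B, P}.
          Root B: left subtree has 0 nodes { }, right has 1 {P}.
    Root S: left subtree has 0 nodes { }, right has 1 {Q}.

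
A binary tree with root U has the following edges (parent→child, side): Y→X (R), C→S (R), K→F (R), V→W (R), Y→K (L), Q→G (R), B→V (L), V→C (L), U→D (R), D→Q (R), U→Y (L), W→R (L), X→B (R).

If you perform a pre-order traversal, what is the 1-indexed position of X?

Pre-order visits the node, then its left subtree, then its right subtree.
Visit U.
At U: go left to Y.
  Visit Y.
  At Y: go left to K.
    Visit K.
    At K: no left child.
    At K: go right to F.
      F is a leaf — visit F.
  At Y: go right to X.
    Visit X.
    At X: no left child.
    At X: go right to B.
      Visit B.
      At B: go left to V.
        Visit V.
        At V: go left to C.
          Visit C.
          At C: no left child.
          At C: go right to S.
            S is a leaf — visit S.
        At V: go right to W.
          Visit W.
          At W: go left to R.
            R is a leaf — visit R.
          At W: no right child.
      At B: no right child.
At U: go right to D.
  Visit D.
  At D: no left child.
  At D: go right to Q.
    Visit Q.
    At Q: no left child.
    At Q: go right to G.
      G is a leaf — visit G.
Full pre-order sequence: U, Y, K, F, X, B, V, C, S, W, R, D, Q, G.

5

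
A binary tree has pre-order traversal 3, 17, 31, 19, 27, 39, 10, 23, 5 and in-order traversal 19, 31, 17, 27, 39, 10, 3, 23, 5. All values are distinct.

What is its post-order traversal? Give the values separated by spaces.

The first element of pre-order is the root; it splits in-order into left and right subtrees.
Root 3: left subtree has 6 nodes {19, 31, 17, 27, 39, 10}, right has 2 {23, 5}.
  Root 17: left subtree has 2 nodes {19, 31}, right has 3 {27, 39, 10}.
    Root 31: left subtree has 1 node {19}, right has 0 { }.
    Root 27: left subtree has 0 nodes { }, right has 2 {39, 10}.
      Root 39: left subtree has 0 nodes { }, right has 1 {10}.
  Root 23: left subtree has 0 nodes { }, right has 1 {5}.

19 31 10 39 27 17 5 23 3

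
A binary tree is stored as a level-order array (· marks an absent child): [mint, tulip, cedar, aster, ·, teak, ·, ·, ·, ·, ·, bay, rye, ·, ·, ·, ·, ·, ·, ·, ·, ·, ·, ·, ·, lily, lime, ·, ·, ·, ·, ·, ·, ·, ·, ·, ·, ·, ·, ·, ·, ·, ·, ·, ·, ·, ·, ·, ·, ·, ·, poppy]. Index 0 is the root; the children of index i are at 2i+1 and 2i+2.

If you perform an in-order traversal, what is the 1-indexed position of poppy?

In-order visits the left subtree, then the node, then the right subtree.
At mint: go left to tulip.
  At tulip: go left to aster.
    aster is a leaf — visit aster.
  Visit tulip.
  At tulip: no right child.
Visit mint.
At mint: go right to cedar.
  At cedar: go left to teak.
    At teak: go left to bay.
      bay is a leaf — visit bay.
    Visit teak.
    At teak: go right to rye.
      At rye: go left to lily.
        At lily: go left to poppy.
          poppy is a leaf — visit poppy.
        Visit lily.
        At lily: no right child.
      Visit rye.
      At rye: go right to lime.
        lime is a leaf — visit lime.
  Visit cedar.
  At cedar: no right child.
Full in-order sequence: aster, tulip, mint, bay, teak, poppy, lily, rye, lime, cedar.

6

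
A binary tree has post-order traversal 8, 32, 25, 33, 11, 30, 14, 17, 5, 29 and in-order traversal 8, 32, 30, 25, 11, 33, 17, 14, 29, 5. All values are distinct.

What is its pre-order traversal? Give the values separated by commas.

The last element of post-order is the root; it splits in-order into left and right subtrees.
Root 29: left subtree has 8 nodes {8, 32, 30, 25, 11, 33, 17, 14}, right has 1 {5}.
  Root 17: left subtree has 6 nodes {8, 32, 30, 25, 11, 33}, right has 1 {14}.
    Root 30: left subtree has 2 nodes {8, 32}, right has 3 {25, 11, 33}.
      Root 32: left subtree has 1 node {8}, right has 0 { }.
      Root 11: left subtree has 1 node {25}, right has 1 {33}.

29, 17, 30, 32, 8, 11, 25, 33, 14, 5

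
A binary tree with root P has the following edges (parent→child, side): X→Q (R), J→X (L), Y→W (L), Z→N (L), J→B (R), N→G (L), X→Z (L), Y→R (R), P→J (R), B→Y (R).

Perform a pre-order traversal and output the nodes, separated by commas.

Pre-order visits the node, then its left subtree, then its right subtree.
Visit P.
At P: no left child.
At P: go right to J.
  Visit J.
  At J: go left to X.
    Visit X.
    At X: go left to Z.
      Visit Z.
      At Z: go left to N.
        Visit N.
        At N: go left to G.
          G is a leaf — visit G.
        At N: no right child.
      At Z: no right child.
    At X: go right to Q.
      Q is a leaf — visit Q.
  At J: go right to B.
    Visit B.
    At B: no left child.
    At B: go right to Y.
      Visit Y.
      At Y: go left to W.
        W is a leaf — visit W.
      At Y: go right to R.
        R is a leaf — visit R.

P, J, X, Z, N, G, Q, B, Y, W, R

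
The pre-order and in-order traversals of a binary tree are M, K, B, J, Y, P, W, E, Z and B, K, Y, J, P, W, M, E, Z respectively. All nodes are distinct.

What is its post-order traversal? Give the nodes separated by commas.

The first element of pre-order is the root; it splits in-order into left and right subtrees.
Root M: left subtree has 6 nodes {B, K, Y, J, P, W}, right has 2 {E, Z}.
  Root K: left subtree has 1 node {B}, right has 4 {Y, J, P, W}.
    Root J: left subtree has 1 node {Y}, right has 2 {P, W}.
      Root P: left subtree has 0 nodes { }, right has 1 {W}.
  Root E: left subtree has 0 nodes { }, right has 1 {Z}.

B, Y, W, P, J, K, Z, E, M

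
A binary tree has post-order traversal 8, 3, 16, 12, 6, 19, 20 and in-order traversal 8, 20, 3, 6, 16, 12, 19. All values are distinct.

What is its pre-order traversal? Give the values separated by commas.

The last element of post-order is the root; it splits in-order into left and right subtrees.
Root 20: left subtree has 1 node {8}, right has 5 {3, 6, 16, 12, 19}.
  Root 19: left subtree has 4 nodes {3, 6, 16, 12}, right has 0 { }.
    Root 6: left subtree has 1 node {3}, right has 2 {16, 12}.
      Root 12: left subtree has 1 node {16}, right has 0 { }.

20, 8, 19, 6, 3, 12, 16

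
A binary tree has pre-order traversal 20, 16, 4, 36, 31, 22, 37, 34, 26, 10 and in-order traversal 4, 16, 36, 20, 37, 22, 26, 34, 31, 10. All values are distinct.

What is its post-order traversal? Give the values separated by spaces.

The first element of pre-order is the root; it splits in-order into left and right subtrees.
Root 20: left subtree has 3 nodes {4, 16, 36}, right has 6 {37, 22, 26, 34, 31, 10}.
  Root 16: left subtree has 1 node {4}, right has 1 {36}.
  Root 31: left subtree has 4 nodes {37, 22, 26, 34}, right has 1 {10}.
    Root 22: left subtree has 1 node {37}, right has 2 {26, 34}.
      Root 34: left subtree has 1 node {26}, right has 0 { }.

4 36 16 37 26 34 22 10 31 20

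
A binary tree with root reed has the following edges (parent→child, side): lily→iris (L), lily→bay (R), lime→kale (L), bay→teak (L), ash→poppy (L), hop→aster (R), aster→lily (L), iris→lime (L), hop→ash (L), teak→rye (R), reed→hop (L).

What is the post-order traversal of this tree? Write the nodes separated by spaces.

poppy ash kale lime iris rye teak bay lily aster hop reed

Post-order visits the left subtree, then the right subtree, then the node.
At reed: go left to hop.
  At hop: go left to ash.
    At ash: go left to poppy.
      poppy is a leaf — visit poppy.
    At ash: no right child.
    Visit ash.
  At hop: go right to aster.
    At aster: go left to lily.
      At lily: go left to iris.
        At iris: go left to lime.
          At lime: go left to kale.
            kale is a leaf — visit kale.
          At lime: no right child.
          Visit lime.
        At iris: no right child.
        Visit iris.
      At lily: go right to bay.
        At bay: go left to teak.
          At teak: no left child.
          At teak: go right to rye.
            rye is a leaf — visit rye.
          Visit teak.
        At bay: no right child.
        Visit bay.
      Visit lily.
    At aster: no right child.
    Visit aster.
  Visit hop.
At reed: no right child.
Visit reed.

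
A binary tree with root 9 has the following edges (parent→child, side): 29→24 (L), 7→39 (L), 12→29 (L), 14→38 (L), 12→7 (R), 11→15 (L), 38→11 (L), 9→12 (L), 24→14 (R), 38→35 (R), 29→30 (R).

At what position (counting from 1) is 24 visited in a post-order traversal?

Post-order visits the left subtree, then the right subtree, then the node.
At 9: go left to 12.
  At 12: go left to 29.
    At 29: go left to 24.
      At 24: no left child.
      At 24: go right to 14.
        At 14: go left to 38.
          At 38: go left to 11.
            At 11: go left to 15.
              15 is a leaf — visit 15.
            At 11: no right child.
            Visit 11.
          At 38: go right to 35.
            35 is a leaf — visit 35.
          Visit 38.
        At 14: no right child.
        Visit 14.
      Visit 24.
    At 29: go right to 30.
      30 is a leaf — visit 30.
    Visit 29.
  At 12: go right to 7.
    At 7: go left to 39.
      39 is a leaf — visit 39.
    At 7: no right child.
    Visit 7.
  Visit 12.
At 9: no right child.
Visit 9.
Full post-order sequence: 15, 11, 35, 38, 14, 24, 30, 29, 39, 7, 12, 9.

6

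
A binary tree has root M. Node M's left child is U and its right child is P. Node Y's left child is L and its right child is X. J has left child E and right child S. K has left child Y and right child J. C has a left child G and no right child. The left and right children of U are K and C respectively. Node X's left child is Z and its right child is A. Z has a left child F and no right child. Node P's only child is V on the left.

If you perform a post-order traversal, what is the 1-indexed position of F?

2

Post-order visits the left subtree, then the right subtree, then the node.
At M: go left to U.
  At U: go left to K.
    At K: go left to Y.
      At Y: go left to L.
        L is a leaf — visit L.
      At Y: go right to X.
        At X: go left to Z.
          At Z: go left to F.
            F is a leaf — visit F.
          At Z: no right child.
          Visit Z.
        At X: go right to A.
          A is a leaf — visit A.
        Visit X.
      Visit Y.
    At K: go right to J.
      At J: go left to E.
        E is a leaf — visit E.
      At J: go right to S.
        S is a leaf — visit S.
      Visit J.
    Visit K.
  At U: go right to C.
    At C: go left to G.
      G is a leaf — visit G.
    At C: no right child.
    Visit C.
  Visit U.
At M: go right to P.
  At P: go left to V.
    V is a leaf — visit V.
  At P: no right child.
  Visit P.
Visit M.
Full post-order sequence: L, F, Z, A, X, Y, E, S, J, K, G, C, U, V, P, M.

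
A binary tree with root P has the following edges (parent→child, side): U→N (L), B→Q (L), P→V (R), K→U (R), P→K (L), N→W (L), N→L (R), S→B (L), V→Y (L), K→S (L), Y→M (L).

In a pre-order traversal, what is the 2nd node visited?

K

Pre-order visits the node, then its left subtree, then its right subtree.
Visit P.
At P: go left to K.
  Visit K.
  At K: go left to S.
    Visit S.
    At S: go left to B.
      Visit B.
      At B: go left to Q.
        Q is a leaf — visit Q.
      At B: no right child.
    At S: no right child.
  At K: go right to U.
    Visit U.
    At U: go left to N.
      Visit N.
      At N: go left to W.
        W is a leaf — visit W.
      At N: go right to L.
        L is a leaf — visit L.
    At U: no right child.
At P: go right to V.
  Visit V.
  At V: go left to Y.
    Visit Y.
    At Y: go left to M.
      M is a leaf — visit M.
    At Y: no right child.
  At V: no right child.
Full pre-order sequence: P, K, S, B, Q, U, N, W, L, V, Y, M.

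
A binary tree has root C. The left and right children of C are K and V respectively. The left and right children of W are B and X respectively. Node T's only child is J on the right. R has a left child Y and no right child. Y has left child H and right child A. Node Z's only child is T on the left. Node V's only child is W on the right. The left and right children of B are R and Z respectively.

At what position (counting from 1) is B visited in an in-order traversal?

8

In-order visits the left subtree, then the node, then the right subtree.
At C: go left to K.
  K is a leaf — visit K.
Visit C.
At C: go right to V.
  At V: no left child.
  Visit V.
  At V: go right to W.
    At W: go left to B.
      At B: go left to R.
        At R: go left to Y.
          At Y: go left to H.
            H is a leaf — visit H.
          Visit Y.
          At Y: go right to A.
            A is a leaf — visit A.
        Visit R.
        At R: no right child.
      Visit B.
      At B: go right to Z.
        At Z: go left to T.
          At T: no left child.
          Visit T.
          At T: go right to J.
            J is a leaf — visit J.
        Visit Z.
        At Z: no right child.
    Visit W.
    At W: go right to X.
      X is a leaf — visit X.
Full in-order sequence: K, C, V, H, Y, A, R, B, T, J, Z, W, X.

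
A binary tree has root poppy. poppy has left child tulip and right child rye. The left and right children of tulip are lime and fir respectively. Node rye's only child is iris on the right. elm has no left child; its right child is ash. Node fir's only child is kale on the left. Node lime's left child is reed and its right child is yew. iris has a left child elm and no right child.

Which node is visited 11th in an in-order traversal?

iris

In-order visits the left subtree, then the node, then the right subtree.
At poppy: go left to tulip.
  At tulip: go left to lime.
    At lime: go left to reed.
      reed is a leaf — visit reed.
    Visit lime.
    At lime: go right to yew.
      yew is a leaf — visit yew.
  Visit tulip.
  At tulip: go right to fir.
    At fir: go left to kale.
      kale is a leaf — visit kale.
    Visit fir.
    At fir: no right child.
Visit poppy.
At poppy: go right to rye.
  At rye: no left child.
  Visit rye.
  At rye: go right to iris.
    At iris: go left to elm.
      At elm: no left child.
      Visit elm.
      At elm: go right to ash.
        ash is a leaf — visit ash.
    Visit iris.
    At iris: no right child.
Full in-order sequence: reed, lime, yew, tulip, kale, fir, poppy, rye, elm, ash, iris.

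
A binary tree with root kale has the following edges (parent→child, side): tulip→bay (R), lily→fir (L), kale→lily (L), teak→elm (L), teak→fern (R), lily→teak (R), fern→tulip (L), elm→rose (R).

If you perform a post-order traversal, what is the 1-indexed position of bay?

4

Post-order visits the left subtree, then the right subtree, then the node.
At kale: go left to lily.
  At lily: go left to fir.
    fir is a leaf — visit fir.
  At lily: go right to teak.
    At teak: go left to elm.
      At elm: no left child.
      At elm: go right to rose.
        rose is a leaf — visit rose.
      Visit elm.
    At teak: go right to fern.
      At fern: go left to tulip.
        At tulip: no left child.
        At tulip: go right to bay.
          bay is a leaf — visit bay.
        Visit tulip.
      At fern: no right child.
      Visit fern.
    Visit teak.
  Visit lily.
At kale: no right child.
Visit kale.
Full post-order sequence: fir, rose, elm, bay, tulip, fern, teak, lily, kale.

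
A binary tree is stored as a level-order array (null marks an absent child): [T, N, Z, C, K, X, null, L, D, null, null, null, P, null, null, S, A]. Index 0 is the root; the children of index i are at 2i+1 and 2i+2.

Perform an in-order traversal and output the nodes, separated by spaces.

In-order visits the left subtree, then the node, then the right subtree.
At T: go left to N.
  At N: go left to C.
    At C: go left to L.
      At L: go left to S.
        S is a leaf — visit S.
      Visit L.
      At L: go right to A.
        A is a leaf — visit A.
    Visit C.
    At C: go right to D.
      D is a leaf — visit D.
  Visit N.
  At N: go right to K.
    K is a leaf — visit K.
Visit T.
At T: go right to Z.
  At Z: go left to X.
    At X: no left child.
    Visit X.
    At X: go right to P.
      P is a leaf — visit P.
  Visit Z.
  At Z: no right child.

S L A C D N K T X P Z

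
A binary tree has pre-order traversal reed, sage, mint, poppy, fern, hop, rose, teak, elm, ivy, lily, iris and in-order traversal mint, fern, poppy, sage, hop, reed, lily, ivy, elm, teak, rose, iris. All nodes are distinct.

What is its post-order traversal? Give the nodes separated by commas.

The first element of pre-order is the root; it splits in-order into left and right subtrees.
Root reed: left subtree has 5 nodes {mint, fern, poppy, sage, hop}, right has 6 {lily, ivy, elm, teak, rose, iris}.
  Root sage: left subtree has 3 nodes {mint, fern, poppy}, right has 1 {hop}.
    Root mint: left subtree has 0 nodes { }, right has 2 {fern, poppy}.
      Root poppy: left subtree has 1 node {fern}, right has 0 { }.
  Root rose: left subtree has 4 nodes {lily, ivy, elm, teak}, right has 1 {iris}.
    Root teak: left subtree has 3 nodes {lily, ivy, elm}, right has 0 { }.
      Root elm: left subtree has 2 nodes {lily, ivy}, right has 0 { }.
        Root ivy: left subtree has 1 node {lily}, right has 0 { }.

fern, poppy, mint, hop, sage, lily, ivy, elm, teak, iris, rose, reed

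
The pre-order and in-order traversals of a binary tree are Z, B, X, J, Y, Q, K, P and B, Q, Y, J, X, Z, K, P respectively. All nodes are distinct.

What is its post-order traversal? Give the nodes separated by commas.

Q, Y, J, X, B, P, K, Z

The first element of pre-order is the root; it splits in-order into left and right subtrees.
Root Z: left subtree has 5 nodes {B, Q, Y, J, X}, right has 2 {K, P}.
  Root B: left subtree has 0 nodes { }, right has 4 {Q, Y, J, X}.
    Root X: left subtree has 3 nodes {Q, Y, J}, right has 0 { }.
      Root J: left subtree has 2 nodes {Q, Y}, right has 0 { }.
        Root Y: left subtree has 1 node {Q}, right has 0 { }.
  Root K: left subtree has 0 nodes { }, right has 1 {P}.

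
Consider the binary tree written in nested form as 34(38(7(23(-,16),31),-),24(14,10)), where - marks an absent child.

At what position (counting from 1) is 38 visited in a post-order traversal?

5

Post-order visits the left subtree, then the right subtree, then the node.
At 34: go left to 38.
  At 38: go left to 7.
    At 7: go left to 23.
      At 23: no left child.
      At 23: go right to 16.
        16 is a leaf — visit 16.
      Visit 23.
    At 7: go right to 31.
      31 is a leaf — visit 31.
    Visit 7.
  At 38: no right child.
  Visit 38.
At 34: go right to 24.
  At 24: go left to 14.
    14 is a leaf — visit 14.
  At 24: go right to 10.
    10 is a leaf — visit 10.
  Visit 24.
Visit 34.
Full post-order sequence: 16, 23, 31, 7, 38, 14, 10, 24, 34.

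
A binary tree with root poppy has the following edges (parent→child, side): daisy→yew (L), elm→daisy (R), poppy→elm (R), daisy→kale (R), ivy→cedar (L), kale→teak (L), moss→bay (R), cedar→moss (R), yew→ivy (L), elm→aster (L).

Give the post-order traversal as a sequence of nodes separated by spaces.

Post-order visits the left subtree, then the right subtree, then the node.
At poppy: no left child.
At poppy: go right to elm.
  At elm: go left to aster.
    aster is a leaf — visit aster.
  At elm: go right to daisy.
    At daisy: go left to yew.
      At yew: go left to ivy.
        At ivy: go left to cedar.
          At cedar: no left child.
          At cedar: go right to moss.
            At moss: no left child.
            At moss: go right to bay.
              bay is a leaf — visit bay.
            Visit moss.
          Visit cedar.
        At ivy: no right child.
        Visit ivy.
      At yew: no right child.
      Visit yew.
    At daisy: go right to kale.
      At kale: go left to teak.
        teak is a leaf — visit teak.
      At kale: no right child.
      Visit kale.
    Visit daisy.
  Visit elm.
Visit poppy.

aster bay moss cedar ivy yew teak kale daisy elm poppy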